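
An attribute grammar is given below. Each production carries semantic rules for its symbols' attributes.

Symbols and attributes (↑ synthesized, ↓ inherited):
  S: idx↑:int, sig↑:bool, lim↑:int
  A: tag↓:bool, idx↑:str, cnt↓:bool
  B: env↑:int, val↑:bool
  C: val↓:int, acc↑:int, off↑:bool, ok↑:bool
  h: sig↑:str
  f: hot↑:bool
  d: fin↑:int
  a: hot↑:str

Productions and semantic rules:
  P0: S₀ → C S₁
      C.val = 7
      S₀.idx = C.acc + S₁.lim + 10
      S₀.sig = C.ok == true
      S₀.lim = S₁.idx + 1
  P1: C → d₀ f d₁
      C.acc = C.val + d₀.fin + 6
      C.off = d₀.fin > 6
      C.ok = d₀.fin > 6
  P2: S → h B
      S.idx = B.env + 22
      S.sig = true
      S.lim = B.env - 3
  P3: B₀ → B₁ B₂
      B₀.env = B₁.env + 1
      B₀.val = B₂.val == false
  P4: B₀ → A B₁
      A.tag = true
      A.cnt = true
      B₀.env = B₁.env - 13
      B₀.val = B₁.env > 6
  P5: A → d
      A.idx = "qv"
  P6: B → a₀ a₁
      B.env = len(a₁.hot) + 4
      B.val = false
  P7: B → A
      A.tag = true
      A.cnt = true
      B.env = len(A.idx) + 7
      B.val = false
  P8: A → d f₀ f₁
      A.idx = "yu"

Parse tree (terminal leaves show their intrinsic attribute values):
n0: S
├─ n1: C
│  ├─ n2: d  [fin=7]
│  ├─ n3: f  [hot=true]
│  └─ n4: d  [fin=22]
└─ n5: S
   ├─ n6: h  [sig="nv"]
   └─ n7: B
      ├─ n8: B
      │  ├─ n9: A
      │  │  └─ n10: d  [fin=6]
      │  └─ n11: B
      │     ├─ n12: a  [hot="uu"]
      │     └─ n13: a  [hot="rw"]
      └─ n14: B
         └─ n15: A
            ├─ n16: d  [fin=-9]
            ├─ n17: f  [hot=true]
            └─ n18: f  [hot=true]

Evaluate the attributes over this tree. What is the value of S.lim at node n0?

1. n1.val = 7  [7]
2. n2.fin = 7  [terminal]
3. n3.hot = true  [terminal]
4. n4.fin = 22  [terminal]
5. n1.acc = 20  [C.val + d₀.fin + 6]
6. n1.off = true  [d₀.fin > 6]
7. n1.ok = true  [d₀.fin > 6]
8. n6.sig = "nv"  [terminal]
9. n9.tag = true  [true]
10. n9.cnt = true  [true]
11. n10.fin = 6  [terminal]
12. n9.idx = "qv"  ["qv"]
13. n12.hot = "uu"  [terminal]
14. n13.hot = "rw"  [terminal]
15. n11.env = 6  [len(a₁.hot) + 4]
16. n11.val = false  [false]
17. n8.env = -7  [B₁.env - 13]
18. n8.val = false  [B₁.env > 6]
19. n15.tag = true  [true]
20. n15.cnt = true  [true]
21. n16.fin = -9  [terminal]
22. n17.hot = true  [terminal]
23. n18.hot = true  [terminal]
24. n15.idx = "yu"  ["yu"]
25. n14.env = 9  [len(A.idx) + 7]
26. n14.val = false  [false]
27. n7.env = -6  [B₁.env + 1]
28. n7.val = true  [B₂.val == false]
29. n5.idx = 16  [B.env + 22]
30. n5.sig = true  [true]
31. n5.lim = -9  [B.env - 3]
32. n0.idx = 21  [C.acc + S₁.lim + 10]
33. n0.sig = true  [C.ok == true]
34. n0.lim = 17  [S₁.idx + 1]

17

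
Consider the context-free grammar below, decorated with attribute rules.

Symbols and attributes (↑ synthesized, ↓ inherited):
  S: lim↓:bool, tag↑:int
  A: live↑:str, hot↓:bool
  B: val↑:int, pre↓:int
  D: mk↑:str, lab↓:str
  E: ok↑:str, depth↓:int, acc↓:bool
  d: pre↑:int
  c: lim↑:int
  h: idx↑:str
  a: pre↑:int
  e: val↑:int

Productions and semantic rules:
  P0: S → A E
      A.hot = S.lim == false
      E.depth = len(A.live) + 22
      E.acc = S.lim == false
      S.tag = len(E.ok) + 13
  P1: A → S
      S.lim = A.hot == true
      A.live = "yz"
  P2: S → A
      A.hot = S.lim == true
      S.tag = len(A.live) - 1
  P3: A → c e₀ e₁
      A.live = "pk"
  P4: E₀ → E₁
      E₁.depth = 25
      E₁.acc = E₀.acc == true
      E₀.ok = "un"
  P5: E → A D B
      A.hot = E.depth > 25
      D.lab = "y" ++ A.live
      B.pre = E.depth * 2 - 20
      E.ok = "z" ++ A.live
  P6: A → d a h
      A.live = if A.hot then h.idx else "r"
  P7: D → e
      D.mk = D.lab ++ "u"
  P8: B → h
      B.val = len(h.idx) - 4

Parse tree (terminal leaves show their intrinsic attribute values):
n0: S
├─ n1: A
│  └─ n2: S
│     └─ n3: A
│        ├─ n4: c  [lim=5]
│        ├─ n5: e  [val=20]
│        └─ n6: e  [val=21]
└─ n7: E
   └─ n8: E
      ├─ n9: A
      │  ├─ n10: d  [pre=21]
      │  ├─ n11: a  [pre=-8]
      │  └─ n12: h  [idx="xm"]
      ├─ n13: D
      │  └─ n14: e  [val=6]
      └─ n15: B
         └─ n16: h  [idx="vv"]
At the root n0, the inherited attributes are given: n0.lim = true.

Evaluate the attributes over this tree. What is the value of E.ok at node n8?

"zr"

1. n0.lim = true  [given at root]
2. n1.hot = false  [S.lim == false]
3. n2.lim = false  [A.hot == true]
4. n3.hot = false  [S.lim == true]
5. n4.lim = 5  [terminal]
6. n5.val = 20  [terminal]
7. n6.val = 21  [terminal]
8. n3.live = "pk"  ["pk"]
9. n2.tag = 1  [len(A.live) - 1]
10. n1.live = "yz"  ["yz"]
11. n7.depth = 24  [len(A.live) + 22]
12. n7.acc = false  [S.lim == false]
13. n8.depth = 25  [25]
14. n8.acc = false  [E₀.acc == true]
15. n9.hot = false  [E.depth > 25]
16. n10.pre = 21  [terminal]
17. n11.pre = -8  [terminal]
18. n12.idx = "xm"  [terminal]
19. n9.live = "r"  [if A.hot then h.idx else "r"]
20. n13.lab = "yr"  ["y" ++ A.live]
21. n14.val = 6  [terminal]
22. n13.mk = "yru"  [D.lab ++ "u"]
23. n15.pre = 30  [E.depth * 2 - 20]
24. n16.idx = "vv"  [terminal]
25. n15.val = -2  [len(h.idx) - 4]
26. n8.ok = "zr"  ["z" ++ A.live]
27. n7.ok = "un"  ["un"]
28. n0.tag = 15  [len(E.ok) + 13]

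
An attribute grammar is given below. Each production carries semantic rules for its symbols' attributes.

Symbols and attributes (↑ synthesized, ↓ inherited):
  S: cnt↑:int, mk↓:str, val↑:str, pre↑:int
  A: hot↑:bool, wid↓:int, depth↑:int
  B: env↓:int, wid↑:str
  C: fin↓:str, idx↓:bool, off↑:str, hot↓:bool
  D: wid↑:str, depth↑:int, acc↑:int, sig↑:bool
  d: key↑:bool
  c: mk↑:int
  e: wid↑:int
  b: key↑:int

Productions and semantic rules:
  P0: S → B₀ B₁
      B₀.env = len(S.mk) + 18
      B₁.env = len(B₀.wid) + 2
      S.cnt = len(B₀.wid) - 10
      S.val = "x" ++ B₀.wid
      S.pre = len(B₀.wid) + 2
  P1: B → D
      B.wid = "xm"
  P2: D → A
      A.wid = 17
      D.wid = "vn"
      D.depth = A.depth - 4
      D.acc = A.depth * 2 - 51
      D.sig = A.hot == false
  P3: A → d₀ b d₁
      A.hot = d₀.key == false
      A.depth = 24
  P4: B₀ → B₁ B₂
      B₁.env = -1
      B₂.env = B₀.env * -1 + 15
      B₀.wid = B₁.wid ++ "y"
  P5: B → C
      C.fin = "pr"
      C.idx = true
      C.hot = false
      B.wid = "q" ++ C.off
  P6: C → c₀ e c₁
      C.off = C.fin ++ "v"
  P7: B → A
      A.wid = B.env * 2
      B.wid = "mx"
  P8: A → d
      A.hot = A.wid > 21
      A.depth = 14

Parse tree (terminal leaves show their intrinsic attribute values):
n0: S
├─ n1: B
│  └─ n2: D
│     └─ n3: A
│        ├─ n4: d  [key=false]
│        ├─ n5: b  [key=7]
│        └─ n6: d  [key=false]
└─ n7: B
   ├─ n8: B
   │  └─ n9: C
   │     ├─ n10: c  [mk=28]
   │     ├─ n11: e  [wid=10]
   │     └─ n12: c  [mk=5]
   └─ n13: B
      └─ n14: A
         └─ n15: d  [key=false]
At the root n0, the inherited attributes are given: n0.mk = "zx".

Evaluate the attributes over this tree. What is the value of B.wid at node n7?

"qprvy"

1. n0.mk = "zx"  [given at root]
2. n1.env = 20  [len(S.mk) + 18]
3. n3.wid = 17  [17]
4. n4.key = false  [terminal]
5. n5.key = 7  [terminal]
6. n6.key = false  [terminal]
7. n3.hot = true  [d₀.key == false]
8. n3.depth = 24  [24]
9. n2.wid = "vn"  ["vn"]
10. n2.depth = 20  [A.depth - 4]
11. n2.acc = -3  [A.depth * 2 - 51]
12. n2.sig = false  [A.hot == false]
13. n1.wid = "xm"  ["xm"]
14. n7.env = 4  [len(B₀.wid) + 2]
15. n8.env = -1  [-1]
16. n9.fin = "pr"  ["pr"]
17. n9.idx = true  [true]
18. n9.hot = false  [false]
19. n10.mk = 28  [terminal]
20. n11.wid = 10  [terminal]
21. n12.mk = 5  [terminal]
22. n9.off = "prv"  [C.fin ++ "v"]
23. n8.wid = "qprv"  ["q" ++ C.off]
24. n13.env = 11  [B₀.env * -1 + 15]
25. n14.wid = 22  [B.env * 2]
26. n15.key = false  [terminal]
27. n14.hot = true  [A.wid > 21]
28. n14.depth = 14  [14]
29. n13.wid = "mx"  ["mx"]
30. n7.wid = "qprvy"  [B₁.wid ++ "y"]
31. n0.cnt = -8  [len(B₀.wid) - 10]
32. n0.val = "xxm"  ["x" ++ B₀.wid]
33. n0.pre = 4  [len(B₀.wid) + 2]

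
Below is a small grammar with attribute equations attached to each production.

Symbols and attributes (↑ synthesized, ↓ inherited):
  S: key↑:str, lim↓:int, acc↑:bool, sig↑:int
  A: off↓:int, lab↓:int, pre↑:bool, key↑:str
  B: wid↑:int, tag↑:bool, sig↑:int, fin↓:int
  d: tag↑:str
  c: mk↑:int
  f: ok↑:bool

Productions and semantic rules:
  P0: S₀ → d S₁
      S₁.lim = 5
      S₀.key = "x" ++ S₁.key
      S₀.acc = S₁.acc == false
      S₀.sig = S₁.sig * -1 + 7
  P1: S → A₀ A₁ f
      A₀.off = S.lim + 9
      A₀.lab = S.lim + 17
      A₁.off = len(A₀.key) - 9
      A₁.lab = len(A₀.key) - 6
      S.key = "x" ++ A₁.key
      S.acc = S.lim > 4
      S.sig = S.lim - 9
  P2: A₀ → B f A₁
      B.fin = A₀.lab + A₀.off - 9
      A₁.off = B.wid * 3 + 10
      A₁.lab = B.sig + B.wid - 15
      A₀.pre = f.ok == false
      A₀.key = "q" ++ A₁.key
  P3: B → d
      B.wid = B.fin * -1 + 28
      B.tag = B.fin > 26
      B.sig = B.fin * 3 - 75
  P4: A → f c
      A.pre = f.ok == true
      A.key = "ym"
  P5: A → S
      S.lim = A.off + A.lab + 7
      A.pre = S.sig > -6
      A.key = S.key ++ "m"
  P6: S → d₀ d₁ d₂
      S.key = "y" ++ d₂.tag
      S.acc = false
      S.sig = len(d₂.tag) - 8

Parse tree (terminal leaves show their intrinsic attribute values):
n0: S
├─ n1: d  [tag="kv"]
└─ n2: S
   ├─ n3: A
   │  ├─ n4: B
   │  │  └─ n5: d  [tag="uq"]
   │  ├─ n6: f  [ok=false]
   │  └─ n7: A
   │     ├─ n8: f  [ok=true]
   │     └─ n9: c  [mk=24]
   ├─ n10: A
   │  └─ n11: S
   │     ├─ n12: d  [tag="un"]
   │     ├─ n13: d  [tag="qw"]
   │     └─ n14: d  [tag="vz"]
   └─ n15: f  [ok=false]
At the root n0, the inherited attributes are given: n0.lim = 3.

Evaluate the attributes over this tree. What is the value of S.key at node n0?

1. n0.lim = 3  [given at root]
2. n1.tag = "kv"  [terminal]
3. n2.lim = 5  [5]
4. n3.off = 14  [S.lim + 9]
5. n3.lab = 22  [S.lim + 17]
6. n4.fin = 27  [A₀.lab + A₀.off - 9]
7. n5.tag = "uq"  [terminal]
8. n4.wid = 1  [B.fin * -1 + 28]
9. n4.tag = true  [B.fin > 26]
10. n4.sig = 6  [B.fin * 3 - 75]
11. n6.ok = false  [terminal]
12. n7.off = 13  [B.wid * 3 + 10]
13. n7.lab = -8  [B.sig + B.wid - 15]
14. n8.ok = true  [terminal]
15. n9.mk = 24  [terminal]
16. n7.pre = true  [f.ok == true]
17. n7.key = "ym"  ["ym"]
18. n3.pre = true  [f.ok == false]
19. n3.key = "qym"  ["q" ++ A₁.key]
20. n10.off = -6  [len(A₀.key) - 9]
21. n10.lab = -3  [len(A₀.key) - 6]
22. n11.lim = -2  [A.off + A.lab + 7]
23. n12.tag = "un"  [terminal]
24. n13.tag = "qw"  [terminal]
25. n14.tag = "vz"  [terminal]
26. n11.key = "yvz"  ["y" ++ d₂.tag]
27. n11.acc = false  [false]
28. n11.sig = -6  [len(d₂.tag) - 8]
29. n10.pre = false  [S.sig > -6]
30. n10.key = "yvzm"  [S.key ++ "m"]
31. n15.ok = false  [terminal]
32. n2.key = "xyvzm"  ["x" ++ A₁.key]
33. n2.acc = true  [S.lim > 4]
34. n2.sig = -4  [S.lim - 9]
35. n0.key = "xxyvzm"  ["x" ++ S₁.key]
36. n0.acc = false  [S₁.acc == false]
37. n0.sig = 11  [S₁.sig * -1 + 7]

"xxyvzm"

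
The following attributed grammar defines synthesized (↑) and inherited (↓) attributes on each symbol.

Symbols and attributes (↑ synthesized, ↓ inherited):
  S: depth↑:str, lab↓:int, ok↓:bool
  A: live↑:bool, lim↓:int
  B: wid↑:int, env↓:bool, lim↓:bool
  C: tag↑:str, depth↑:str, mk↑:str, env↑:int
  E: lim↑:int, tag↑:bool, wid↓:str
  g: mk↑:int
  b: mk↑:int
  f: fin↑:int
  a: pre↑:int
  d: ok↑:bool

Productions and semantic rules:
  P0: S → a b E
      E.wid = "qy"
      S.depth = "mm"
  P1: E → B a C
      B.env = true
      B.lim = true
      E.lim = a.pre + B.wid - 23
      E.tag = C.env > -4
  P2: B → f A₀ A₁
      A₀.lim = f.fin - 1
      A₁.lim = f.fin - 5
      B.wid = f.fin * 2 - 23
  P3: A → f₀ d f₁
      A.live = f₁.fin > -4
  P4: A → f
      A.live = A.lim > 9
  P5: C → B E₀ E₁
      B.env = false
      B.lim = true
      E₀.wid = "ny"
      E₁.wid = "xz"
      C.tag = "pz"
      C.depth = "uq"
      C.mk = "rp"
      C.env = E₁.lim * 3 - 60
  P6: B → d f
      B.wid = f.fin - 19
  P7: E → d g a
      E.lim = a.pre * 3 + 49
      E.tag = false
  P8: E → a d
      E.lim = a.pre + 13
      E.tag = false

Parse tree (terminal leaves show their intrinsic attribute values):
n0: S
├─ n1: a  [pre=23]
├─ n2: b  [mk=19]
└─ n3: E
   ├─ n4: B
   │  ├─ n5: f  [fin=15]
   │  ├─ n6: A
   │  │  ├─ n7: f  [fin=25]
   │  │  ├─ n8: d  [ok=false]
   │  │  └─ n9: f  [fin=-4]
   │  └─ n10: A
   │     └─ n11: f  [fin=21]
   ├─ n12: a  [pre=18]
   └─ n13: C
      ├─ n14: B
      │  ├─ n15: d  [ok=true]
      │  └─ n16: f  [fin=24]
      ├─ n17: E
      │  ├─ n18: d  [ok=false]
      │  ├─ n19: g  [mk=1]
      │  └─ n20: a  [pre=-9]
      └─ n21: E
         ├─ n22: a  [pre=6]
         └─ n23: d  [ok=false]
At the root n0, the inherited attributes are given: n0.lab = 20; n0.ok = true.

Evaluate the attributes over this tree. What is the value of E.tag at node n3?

true

1. n0.lab = 20  [given at root]
2. n0.ok = true  [given at root]
3. n1.pre = 23  [terminal]
4. n2.mk = 19  [terminal]
5. n3.wid = "qy"  ["qy"]
6. n4.env = true  [true]
7. n4.lim = true  [true]
8. n5.fin = 15  [terminal]
9. n6.lim = 14  [f.fin - 1]
10. n7.fin = 25  [terminal]
11. n8.ok = false  [terminal]
12. n9.fin = -4  [terminal]
13. n6.live = false  [f₁.fin > -4]
14. n10.lim = 10  [f.fin - 5]
15. n11.fin = 21  [terminal]
16. n10.live = true  [A.lim > 9]
17. n4.wid = 7  [f.fin * 2 - 23]
18. n12.pre = 18  [terminal]
19. n14.env = false  [false]
20. n14.lim = true  [true]
21. n15.ok = true  [terminal]
22. n16.fin = 24  [terminal]
23. n14.wid = 5  [f.fin - 19]
24. n17.wid = "ny"  ["ny"]
25. n18.ok = false  [terminal]
26. n19.mk = 1  [terminal]
27. n20.pre = -9  [terminal]
28. n17.lim = 22  [a.pre * 3 + 49]
29. n17.tag = false  [false]
30. n21.wid = "xz"  ["xz"]
31. n22.pre = 6  [terminal]
32. n23.ok = false  [terminal]
33. n21.lim = 19  [a.pre + 13]
34. n21.tag = false  [false]
35. n13.tag = "pz"  ["pz"]
36. n13.depth = "uq"  ["uq"]
37. n13.mk = "rp"  ["rp"]
38. n13.env = -3  [E₁.lim * 3 - 60]
39. n3.lim = 2  [a.pre + B.wid - 23]
40. n3.tag = true  [C.env > -4]
41. n0.depth = "mm"  ["mm"]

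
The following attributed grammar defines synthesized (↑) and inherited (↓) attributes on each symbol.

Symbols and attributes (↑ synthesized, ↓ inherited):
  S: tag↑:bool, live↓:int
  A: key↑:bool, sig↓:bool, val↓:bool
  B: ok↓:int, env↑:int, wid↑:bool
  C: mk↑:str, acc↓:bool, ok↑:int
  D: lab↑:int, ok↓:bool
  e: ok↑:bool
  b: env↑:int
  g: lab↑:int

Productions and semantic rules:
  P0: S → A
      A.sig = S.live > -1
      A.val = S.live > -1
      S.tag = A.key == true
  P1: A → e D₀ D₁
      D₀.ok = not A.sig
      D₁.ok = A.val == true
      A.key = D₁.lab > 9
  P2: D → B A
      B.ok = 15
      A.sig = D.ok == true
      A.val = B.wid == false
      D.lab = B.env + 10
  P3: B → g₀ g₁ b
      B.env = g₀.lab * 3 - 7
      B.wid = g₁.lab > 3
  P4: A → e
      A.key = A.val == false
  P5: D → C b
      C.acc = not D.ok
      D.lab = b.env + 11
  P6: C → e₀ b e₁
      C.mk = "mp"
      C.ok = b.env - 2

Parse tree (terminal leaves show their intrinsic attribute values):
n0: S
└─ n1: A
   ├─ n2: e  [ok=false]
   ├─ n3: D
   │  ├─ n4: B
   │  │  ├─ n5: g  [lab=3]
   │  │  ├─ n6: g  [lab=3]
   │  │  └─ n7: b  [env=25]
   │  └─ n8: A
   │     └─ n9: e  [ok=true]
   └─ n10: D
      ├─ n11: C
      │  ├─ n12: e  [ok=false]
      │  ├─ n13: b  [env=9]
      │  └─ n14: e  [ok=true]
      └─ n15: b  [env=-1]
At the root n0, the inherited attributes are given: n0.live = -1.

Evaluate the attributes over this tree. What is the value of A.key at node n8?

1. n0.live = -1  [given at root]
2. n1.sig = false  [S.live > -1]
3. n1.val = false  [S.live > -1]
4. n2.ok = false  [terminal]
5. n3.ok = true  [not A.sig]
6. n4.ok = 15  [15]
7. n5.lab = 3  [terminal]
8. n6.lab = 3  [terminal]
9. n7.env = 25  [terminal]
10. n4.env = 2  [g₀.lab * 3 - 7]
11. n4.wid = false  [g₁.lab > 3]
12. n8.sig = true  [D.ok == true]
13. n8.val = true  [B.wid == false]
14. n9.ok = true  [terminal]
15. n8.key = false  [A.val == false]
16. n3.lab = 12  [B.env + 10]
17. n10.ok = false  [A.val == true]
18. n11.acc = true  [not D.ok]
19. n12.ok = false  [terminal]
20. n13.env = 9  [terminal]
21. n14.ok = true  [terminal]
22. n11.mk = "mp"  ["mp"]
23. n11.ok = 7  [b.env - 2]
24. n15.env = -1  [terminal]
25. n10.lab = 10  [b.env + 11]
26. n1.key = true  [D₁.lab > 9]
27. n0.tag = true  [A.key == true]

false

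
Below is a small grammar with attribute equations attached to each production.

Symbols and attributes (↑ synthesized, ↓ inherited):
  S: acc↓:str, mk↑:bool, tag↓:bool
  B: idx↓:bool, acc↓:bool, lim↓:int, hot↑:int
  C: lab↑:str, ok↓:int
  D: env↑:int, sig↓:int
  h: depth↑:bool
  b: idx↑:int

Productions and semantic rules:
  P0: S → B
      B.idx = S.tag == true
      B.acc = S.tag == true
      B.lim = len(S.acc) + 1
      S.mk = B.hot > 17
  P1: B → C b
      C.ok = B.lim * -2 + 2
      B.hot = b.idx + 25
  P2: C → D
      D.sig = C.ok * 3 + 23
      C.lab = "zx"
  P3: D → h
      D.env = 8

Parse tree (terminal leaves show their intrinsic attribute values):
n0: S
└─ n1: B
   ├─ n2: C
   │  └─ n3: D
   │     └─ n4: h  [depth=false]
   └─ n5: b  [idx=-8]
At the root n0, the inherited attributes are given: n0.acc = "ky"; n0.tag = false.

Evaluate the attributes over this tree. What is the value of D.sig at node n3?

11

1. n0.acc = "ky"  [given at root]
2. n0.tag = false  [given at root]
3. n1.idx = false  [S.tag == true]
4. n1.acc = false  [S.tag == true]
5. n1.lim = 3  [len(S.acc) + 1]
6. n2.ok = -4  [B.lim * -2 + 2]
7. n3.sig = 11  [C.ok * 3 + 23]
8. n4.depth = false  [terminal]
9. n3.env = 8  [8]
10. n2.lab = "zx"  ["zx"]
11. n5.idx = -8  [terminal]
12. n1.hot = 17  [b.idx + 25]
13. n0.mk = false  [B.hot > 17]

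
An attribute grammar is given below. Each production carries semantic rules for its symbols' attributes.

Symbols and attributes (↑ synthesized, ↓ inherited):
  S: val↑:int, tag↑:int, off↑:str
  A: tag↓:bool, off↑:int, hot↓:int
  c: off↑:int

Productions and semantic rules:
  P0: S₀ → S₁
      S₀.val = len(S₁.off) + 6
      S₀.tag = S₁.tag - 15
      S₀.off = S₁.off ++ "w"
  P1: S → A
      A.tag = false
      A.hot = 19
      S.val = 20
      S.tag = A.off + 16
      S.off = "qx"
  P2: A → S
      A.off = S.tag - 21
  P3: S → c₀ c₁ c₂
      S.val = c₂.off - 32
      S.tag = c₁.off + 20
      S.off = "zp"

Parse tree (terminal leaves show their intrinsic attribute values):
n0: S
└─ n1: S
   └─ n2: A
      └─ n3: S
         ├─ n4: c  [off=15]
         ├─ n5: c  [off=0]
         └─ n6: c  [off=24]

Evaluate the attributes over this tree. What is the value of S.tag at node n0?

0

1. n2.tag = false  [false]
2. n2.hot = 19  [19]
3. n4.off = 15  [terminal]
4. n5.off = 0  [terminal]
5. n6.off = 24  [terminal]
6. n3.val = -8  [c₂.off - 32]
7. n3.tag = 20  [c₁.off + 20]
8. n3.off = "zp"  ["zp"]
9. n2.off = -1  [S.tag - 21]
10. n1.val = 20  [20]
11. n1.tag = 15  [A.off + 16]
12. n1.off = "qx"  ["qx"]
13. n0.val = 8  [len(S₁.off) + 6]
14. n0.tag = 0  [S₁.tag - 15]
15. n0.off = "qxw"  [S₁.off ++ "w"]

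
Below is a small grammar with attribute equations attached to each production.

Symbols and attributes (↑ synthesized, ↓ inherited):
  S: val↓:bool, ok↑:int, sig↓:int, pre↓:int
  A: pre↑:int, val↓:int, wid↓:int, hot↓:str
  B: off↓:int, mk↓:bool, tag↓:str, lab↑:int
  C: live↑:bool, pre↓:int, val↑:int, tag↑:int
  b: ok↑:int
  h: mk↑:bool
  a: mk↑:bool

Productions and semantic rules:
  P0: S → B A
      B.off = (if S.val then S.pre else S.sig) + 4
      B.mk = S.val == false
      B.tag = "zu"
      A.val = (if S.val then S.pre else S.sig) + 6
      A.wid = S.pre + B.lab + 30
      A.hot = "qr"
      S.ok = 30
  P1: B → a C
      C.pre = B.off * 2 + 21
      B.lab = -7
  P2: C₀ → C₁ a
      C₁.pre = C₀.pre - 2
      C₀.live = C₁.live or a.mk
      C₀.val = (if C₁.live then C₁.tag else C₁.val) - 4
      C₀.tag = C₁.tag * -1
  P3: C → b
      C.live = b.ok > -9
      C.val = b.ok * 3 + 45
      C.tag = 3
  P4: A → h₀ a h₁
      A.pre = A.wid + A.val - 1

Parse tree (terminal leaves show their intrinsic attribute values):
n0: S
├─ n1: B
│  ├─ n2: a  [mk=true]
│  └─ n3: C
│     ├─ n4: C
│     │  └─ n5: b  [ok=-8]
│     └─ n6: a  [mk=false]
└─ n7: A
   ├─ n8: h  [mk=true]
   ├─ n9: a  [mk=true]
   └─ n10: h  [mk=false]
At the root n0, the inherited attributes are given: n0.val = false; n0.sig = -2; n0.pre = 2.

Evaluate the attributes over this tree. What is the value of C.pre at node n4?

1. n0.val = false  [given at root]
2. n0.sig = -2  [given at root]
3. n0.pre = 2  [given at root]
4. n1.off = 2  [(if S.val then S.pre else S.sig) + 4]
5. n1.mk = true  [S.val == false]
6. n1.tag = "zu"  ["zu"]
7. n2.mk = true  [terminal]
8. n3.pre = 25  [B.off * 2 + 21]
9. n4.pre = 23  [C₀.pre - 2]
10. n5.ok = -8  [terminal]
11. n4.live = true  [b.ok > -9]
12. n4.val = 21  [b.ok * 3 + 45]
13. n4.tag = 3  [3]
14. n6.mk = false  [terminal]
15. n3.live = true  [C₁.live or a.mk]
16. n3.val = -1  [(if C₁.live then C₁.tag else C₁.val) - 4]
17. n3.tag = -3  [C₁.tag * -1]
18. n1.lab = -7  [-7]
19. n7.val = 4  [(if S.val then S.pre else S.sig) + 6]
20. n7.wid = 25  [S.pre + B.lab + 30]
21. n7.hot = "qr"  ["qr"]
22. n8.mk = true  [terminal]
23. n9.mk = true  [terminal]
24. n10.mk = false  [terminal]
25. n7.pre = 28  [A.wid + A.val - 1]
26. n0.ok = 30  [30]

23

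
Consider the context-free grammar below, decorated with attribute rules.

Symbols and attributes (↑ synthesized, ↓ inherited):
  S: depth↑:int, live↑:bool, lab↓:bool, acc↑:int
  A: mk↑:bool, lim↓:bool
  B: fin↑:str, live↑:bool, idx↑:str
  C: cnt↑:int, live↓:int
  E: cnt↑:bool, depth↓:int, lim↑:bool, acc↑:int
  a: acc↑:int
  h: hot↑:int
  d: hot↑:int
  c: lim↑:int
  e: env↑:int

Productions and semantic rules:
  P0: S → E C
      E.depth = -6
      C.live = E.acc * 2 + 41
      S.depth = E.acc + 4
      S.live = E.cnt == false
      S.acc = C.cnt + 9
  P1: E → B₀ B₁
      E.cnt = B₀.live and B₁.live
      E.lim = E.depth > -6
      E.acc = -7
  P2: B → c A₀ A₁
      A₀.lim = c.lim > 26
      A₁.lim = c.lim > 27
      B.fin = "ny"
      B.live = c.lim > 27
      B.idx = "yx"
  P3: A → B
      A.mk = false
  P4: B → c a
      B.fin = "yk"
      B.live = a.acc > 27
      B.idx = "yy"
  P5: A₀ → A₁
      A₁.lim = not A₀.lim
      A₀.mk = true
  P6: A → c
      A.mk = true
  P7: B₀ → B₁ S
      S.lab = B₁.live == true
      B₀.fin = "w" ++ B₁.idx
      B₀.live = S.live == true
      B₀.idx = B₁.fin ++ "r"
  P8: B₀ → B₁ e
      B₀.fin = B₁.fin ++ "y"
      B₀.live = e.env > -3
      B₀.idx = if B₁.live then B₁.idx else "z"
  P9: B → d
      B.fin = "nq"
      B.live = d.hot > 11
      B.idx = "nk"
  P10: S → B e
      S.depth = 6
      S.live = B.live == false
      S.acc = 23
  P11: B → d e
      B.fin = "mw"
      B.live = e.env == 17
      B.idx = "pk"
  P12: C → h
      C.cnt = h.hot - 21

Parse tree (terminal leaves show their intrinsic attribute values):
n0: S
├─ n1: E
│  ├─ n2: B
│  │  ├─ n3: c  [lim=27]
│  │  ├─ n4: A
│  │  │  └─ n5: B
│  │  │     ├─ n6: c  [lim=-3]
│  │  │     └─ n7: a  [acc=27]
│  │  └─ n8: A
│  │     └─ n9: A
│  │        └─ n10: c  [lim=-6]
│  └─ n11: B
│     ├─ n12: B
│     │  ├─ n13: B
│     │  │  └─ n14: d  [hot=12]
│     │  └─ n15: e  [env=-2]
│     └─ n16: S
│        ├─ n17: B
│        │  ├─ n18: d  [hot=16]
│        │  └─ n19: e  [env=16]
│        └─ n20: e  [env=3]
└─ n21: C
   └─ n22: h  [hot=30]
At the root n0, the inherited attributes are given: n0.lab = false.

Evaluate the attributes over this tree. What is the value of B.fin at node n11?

"wnk"

1. n0.lab = false  [given at root]
2. n1.depth = -6  [-6]
3. n3.lim = 27  [terminal]
4. n4.lim = true  [c.lim > 26]
5. n6.lim = -3  [terminal]
6. n7.acc = 27  [terminal]
7. n5.fin = "yk"  ["yk"]
8. n5.live = false  [a.acc > 27]
9. n5.idx = "yy"  ["yy"]
10. n4.mk = false  [false]
11. n8.lim = false  [c.lim > 27]
12. n9.lim = true  [not A₀.lim]
13. n10.lim = -6  [terminal]
14. n9.mk = true  [true]
15. n8.mk = true  [true]
16. n2.fin = "ny"  ["ny"]
17. n2.live = false  [c.lim > 27]
18. n2.idx = "yx"  ["yx"]
19. n14.hot = 12  [terminal]
20. n13.fin = "nq"  ["nq"]
21. n13.live = true  [d.hot > 11]
22. n13.idx = "nk"  ["nk"]
23. n15.env = -2  [terminal]
24. n12.fin = "nqy"  [B₁.fin ++ "y"]
25. n12.live = true  [e.env > -3]
26. n12.idx = "nk"  [if B₁.live then B₁.idx else "z"]
27. n16.lab = true  [B₁.live == true]
28. n18.hot = 16  [terminal]
29. n19.env = 16  [terminal]
30. n17.fin = "mw"  ["mw"]
31. n17.live = false  [e.env == 17]
32. n17.idx = "pk"  ["pk"]
33. n20.env = 3  [terminal]
34. n16.depth = 6  [6]
35. n16.live = true  [B.live == false]
36. n16.acc = 23  [23]
37. n11.fin = "wnk"  ["w" ++ B₁.idx]
38. n11.live = true  [S.live == true]
39. n11.idx = "nqyr"  [B₁.fin ++ "r"]
40. n1.cnt = false  [B₀.live and B₁.live]
41. n1.lim = false  [E.depth > -6]
42. n1.acc = -7  [-7]
43. n21.live = 27  [E.acc * 2 + 41]
44. n22.hot = 30  [terminal]
45. n21.cnt = 9  [h.hot - 21]
46. n0.depth = -3  [E.acc + 4]
47. n0.live = true  [E.cnt == false]
48. n0.acc = 18  [C.cnt + 9]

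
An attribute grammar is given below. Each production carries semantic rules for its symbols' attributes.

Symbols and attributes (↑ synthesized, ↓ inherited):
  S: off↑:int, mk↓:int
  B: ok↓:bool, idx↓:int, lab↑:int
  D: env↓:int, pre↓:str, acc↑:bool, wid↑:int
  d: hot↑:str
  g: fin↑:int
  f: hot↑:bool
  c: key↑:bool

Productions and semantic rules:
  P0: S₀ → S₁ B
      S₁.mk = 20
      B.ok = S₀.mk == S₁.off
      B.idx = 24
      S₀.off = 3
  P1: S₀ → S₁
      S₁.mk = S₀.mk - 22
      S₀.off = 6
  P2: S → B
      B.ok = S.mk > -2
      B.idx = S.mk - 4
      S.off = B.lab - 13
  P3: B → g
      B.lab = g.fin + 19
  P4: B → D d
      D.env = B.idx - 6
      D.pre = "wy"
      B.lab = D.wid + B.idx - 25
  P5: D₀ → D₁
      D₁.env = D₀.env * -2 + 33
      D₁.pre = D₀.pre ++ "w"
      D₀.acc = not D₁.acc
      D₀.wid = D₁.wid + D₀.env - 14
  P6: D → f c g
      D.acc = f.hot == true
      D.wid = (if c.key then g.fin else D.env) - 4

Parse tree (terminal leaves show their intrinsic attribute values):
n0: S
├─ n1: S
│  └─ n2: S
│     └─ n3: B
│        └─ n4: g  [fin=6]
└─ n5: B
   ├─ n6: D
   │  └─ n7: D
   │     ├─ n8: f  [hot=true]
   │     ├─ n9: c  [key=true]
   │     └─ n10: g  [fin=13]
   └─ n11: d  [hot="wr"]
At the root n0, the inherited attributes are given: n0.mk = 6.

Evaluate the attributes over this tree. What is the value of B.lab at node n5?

1. n0.mk = 6  [given at root]
2. n1.mk = 20  [20]
3. n2.mk = -2  [S₀.mk - 22]
4. n3.ok = false  [S.mk > -2]
5. n3.idx = -6  [S.mk - 4]
6. n4.fin = 6  [terminal]
7. n3.lab = 25  [g.fin + 19]
8. n2.off = 12  [B.lab - 13]
9. n1.off = 6  [6]
10. n5.ok = true  [S₀.mk == S₁.off]
11. n5.idx = 24  [24]
12. n6.env = 18  [B.idx - 6]
13. n6.pre = "wy"  ["wy"]
14. n7.env = -3  [D₀.env * -2 + 33]
15. n7.pre = "wyw"  [D₀.pre ++ "w"]
16. n8.hot = true  [terminal]
17. n9.key = true  [terminal]
18. n10.fin = 13  [terminal]
19. n7.acc = true  [f.hot == true]
20. n7.wid = 9  [(if c.key then g.fin else D.env) - 4]
21. n6.acc = false  [not D₁.acc]
22. n6.wid = 13  [D₁.wid + D₀.env - 14]
23. n11.hot = "wr"  [terminal]
24. n5.lab = 12  [D.wid + B.idx - 25]
25. n0.off = 3  [3]

12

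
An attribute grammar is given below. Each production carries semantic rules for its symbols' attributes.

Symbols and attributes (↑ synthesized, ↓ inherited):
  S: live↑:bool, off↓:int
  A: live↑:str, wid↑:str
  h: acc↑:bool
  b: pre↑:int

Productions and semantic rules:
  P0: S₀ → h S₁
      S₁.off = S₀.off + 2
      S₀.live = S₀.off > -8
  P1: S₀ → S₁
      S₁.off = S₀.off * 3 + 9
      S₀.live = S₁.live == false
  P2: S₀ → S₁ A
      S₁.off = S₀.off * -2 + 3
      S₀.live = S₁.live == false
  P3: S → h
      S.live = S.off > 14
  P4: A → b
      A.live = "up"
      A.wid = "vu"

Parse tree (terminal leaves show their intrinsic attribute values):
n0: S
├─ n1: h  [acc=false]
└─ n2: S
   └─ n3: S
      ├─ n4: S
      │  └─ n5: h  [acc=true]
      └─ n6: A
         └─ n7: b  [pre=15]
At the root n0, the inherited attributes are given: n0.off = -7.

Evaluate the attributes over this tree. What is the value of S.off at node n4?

1. n0.off = -7  [given at root]
2. n1.acc = false  [terminal]
3. n2.off = -5  [S₀.off + 2]
4. n3.off = -6  [S₀.off * 3 + 9]
5. n4.off = 15  [S₀.off * -2 + 3]
6. n5.acc = true  [terminal]
7. n4.live = true  [S.off > 14]
8. n7.pre = 15  [terminal]
9. n6.live = "up"  ["up"]
10. n6.wid = "vu"  ["vu"]
11. n3.live = false  [S₁.live == false]
12. n2.live = true  [S₁.live == false]
13. n0.live = true  [S₀.off > -8]

15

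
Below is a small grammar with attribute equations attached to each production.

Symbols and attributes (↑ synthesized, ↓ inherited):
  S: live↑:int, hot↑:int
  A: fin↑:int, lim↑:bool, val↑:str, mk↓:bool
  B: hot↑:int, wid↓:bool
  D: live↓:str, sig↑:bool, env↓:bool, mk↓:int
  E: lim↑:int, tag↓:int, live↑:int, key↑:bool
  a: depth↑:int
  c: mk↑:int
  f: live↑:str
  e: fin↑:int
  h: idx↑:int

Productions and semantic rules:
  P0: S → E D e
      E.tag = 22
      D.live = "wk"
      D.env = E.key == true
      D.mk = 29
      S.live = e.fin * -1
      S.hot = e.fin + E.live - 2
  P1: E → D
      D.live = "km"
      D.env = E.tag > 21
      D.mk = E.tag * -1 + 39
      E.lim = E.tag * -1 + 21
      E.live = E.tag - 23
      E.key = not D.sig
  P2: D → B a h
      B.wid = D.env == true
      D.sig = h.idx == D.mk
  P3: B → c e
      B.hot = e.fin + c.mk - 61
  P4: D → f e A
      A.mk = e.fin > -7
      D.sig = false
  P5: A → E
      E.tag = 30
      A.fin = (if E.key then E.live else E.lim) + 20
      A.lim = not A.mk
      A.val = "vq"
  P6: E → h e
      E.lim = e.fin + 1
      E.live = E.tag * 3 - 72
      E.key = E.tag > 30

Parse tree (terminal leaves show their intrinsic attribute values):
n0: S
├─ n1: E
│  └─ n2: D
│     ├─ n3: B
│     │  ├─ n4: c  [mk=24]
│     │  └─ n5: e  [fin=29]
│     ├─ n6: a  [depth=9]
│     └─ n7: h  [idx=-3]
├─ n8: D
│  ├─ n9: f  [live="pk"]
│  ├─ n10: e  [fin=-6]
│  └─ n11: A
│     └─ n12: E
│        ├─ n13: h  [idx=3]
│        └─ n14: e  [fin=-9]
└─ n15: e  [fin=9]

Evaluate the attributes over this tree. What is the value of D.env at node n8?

1. n1.tag = 22  [22]
2. n2.live = "km"  ["km"]
3. n2.env = true  [E.tag > 21]
4. n2.mk = 17  [E.tag * -1 + 39]
5. n3.wid = true  [D.env == true]
6. n4.mk = 24  [terminal]
7. n5.fin = 29  [terminal]
8. n3.hot = -8  [e.fin + c.mk - 61]
9. n6.depth = 9  [terminal]
10. n7.idx = -3  [terminal]
11. n2.sig = false  [h.idx == D.mk]
12. n1.lim = -1  [E.tag * -1 + 21]
13. n1.live = -1  [E.tag - 23]
14. n1.key = true  [not D.sig]
15. n8.live = "wk"  ["wk"]
16. n8.env = true  [E.key == true]
17. n8.mk = 29  [29]
18. n9.live = "pk"  [terminal]
19. n10.fin = -6  [terminal]
20. n11.mk = true  [e.fin > -7]
21. n12.tag = 30  [30]
22. n13.idx = 3  [terminal]
23. n14.fin = -9  [terminal]
24. n12.lim = -8  [e.fin + 1]
25. n12.live = 18  [E.tag * 3 - 72]
26. n12.key = false  [E.tag > 30]
27. n11.fin = 12  [(if E.key then E.live else E.lim) + 20]
28. n11.lim = false  [not A.mk]
29. n11.val = "vq"  ["vq"]
30. n8.sig = false  [false]
31. n15.fin = 9  [terminal]
32. n0.live = -9  [e.fin * -1]
33. n0.hot = 6  [e.fin + E.live - 2]

true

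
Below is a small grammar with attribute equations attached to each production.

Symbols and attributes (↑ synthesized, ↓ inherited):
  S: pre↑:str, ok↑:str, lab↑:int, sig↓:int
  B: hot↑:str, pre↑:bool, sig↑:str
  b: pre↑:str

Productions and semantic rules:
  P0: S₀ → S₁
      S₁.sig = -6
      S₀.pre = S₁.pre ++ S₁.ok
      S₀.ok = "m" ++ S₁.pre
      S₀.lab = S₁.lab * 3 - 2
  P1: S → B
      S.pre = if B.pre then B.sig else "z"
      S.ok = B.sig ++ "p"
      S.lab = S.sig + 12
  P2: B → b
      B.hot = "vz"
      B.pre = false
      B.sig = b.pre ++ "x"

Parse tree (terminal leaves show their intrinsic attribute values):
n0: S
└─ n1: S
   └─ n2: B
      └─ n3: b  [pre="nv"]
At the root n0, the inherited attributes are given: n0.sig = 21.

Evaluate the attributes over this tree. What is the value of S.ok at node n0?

1. n0.sig = 21  [given at root]
2. n1.sig = -6  [-6]
3. n3.pre = "nv"  [terminal]
4. n2.hot = "vz"  ["vz"]
5. n2.pre = false  [false]
6. n2.sig = "nvx"  [b.pre ++ "x"]
7. n1.pre = "z"  [if B.pre then B.sig else "z"]
8. n1.ok = "nvxp"  [B.sig ++ "p"]
9. n1.lab = 6  [S.sig + 12]
10. n0.pre = "znvxp"  [S₁.pre ++ S₁.ok]
11. n0.ok = "mz"  ["m" ++ S₁.pre]
12. n0.lab = 16  [S₁.lab * 3 - 2]

"mz"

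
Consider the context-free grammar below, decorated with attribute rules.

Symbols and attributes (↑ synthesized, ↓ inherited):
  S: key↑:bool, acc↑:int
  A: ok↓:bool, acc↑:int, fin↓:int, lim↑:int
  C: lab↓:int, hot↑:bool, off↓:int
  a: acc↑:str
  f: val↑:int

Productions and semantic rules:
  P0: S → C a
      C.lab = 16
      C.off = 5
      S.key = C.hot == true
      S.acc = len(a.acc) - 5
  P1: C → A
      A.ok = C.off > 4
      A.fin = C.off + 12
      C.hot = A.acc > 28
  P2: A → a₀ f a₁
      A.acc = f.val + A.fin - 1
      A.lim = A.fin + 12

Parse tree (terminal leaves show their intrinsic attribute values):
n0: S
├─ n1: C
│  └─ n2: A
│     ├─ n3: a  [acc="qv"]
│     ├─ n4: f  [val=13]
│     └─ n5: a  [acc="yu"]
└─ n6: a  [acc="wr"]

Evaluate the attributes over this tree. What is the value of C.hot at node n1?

true

1. n1.lab = 16  [16]
2. n1.off = 5  [5]
3. n2.ok = true  [C.off > 4]
4. n2.fin = 17  [C.off + 12]
5. n3.acc = "qv"  [terminal]
6. n4.val = 13  [terminal]
7. n5.acc = "yu"  [terminal]
8. n2.acc = 29  [f.val + A.fin - 1]
9. n2.lim = 29  [A.fin + 12]
10. n1.hot = true  [A.acc > 28]
11. n6.acc = "wr"  [terminal]
12. n0.key = true  [C.hot == true]
13. n0.acc = -3  [len(a.acc) - 5]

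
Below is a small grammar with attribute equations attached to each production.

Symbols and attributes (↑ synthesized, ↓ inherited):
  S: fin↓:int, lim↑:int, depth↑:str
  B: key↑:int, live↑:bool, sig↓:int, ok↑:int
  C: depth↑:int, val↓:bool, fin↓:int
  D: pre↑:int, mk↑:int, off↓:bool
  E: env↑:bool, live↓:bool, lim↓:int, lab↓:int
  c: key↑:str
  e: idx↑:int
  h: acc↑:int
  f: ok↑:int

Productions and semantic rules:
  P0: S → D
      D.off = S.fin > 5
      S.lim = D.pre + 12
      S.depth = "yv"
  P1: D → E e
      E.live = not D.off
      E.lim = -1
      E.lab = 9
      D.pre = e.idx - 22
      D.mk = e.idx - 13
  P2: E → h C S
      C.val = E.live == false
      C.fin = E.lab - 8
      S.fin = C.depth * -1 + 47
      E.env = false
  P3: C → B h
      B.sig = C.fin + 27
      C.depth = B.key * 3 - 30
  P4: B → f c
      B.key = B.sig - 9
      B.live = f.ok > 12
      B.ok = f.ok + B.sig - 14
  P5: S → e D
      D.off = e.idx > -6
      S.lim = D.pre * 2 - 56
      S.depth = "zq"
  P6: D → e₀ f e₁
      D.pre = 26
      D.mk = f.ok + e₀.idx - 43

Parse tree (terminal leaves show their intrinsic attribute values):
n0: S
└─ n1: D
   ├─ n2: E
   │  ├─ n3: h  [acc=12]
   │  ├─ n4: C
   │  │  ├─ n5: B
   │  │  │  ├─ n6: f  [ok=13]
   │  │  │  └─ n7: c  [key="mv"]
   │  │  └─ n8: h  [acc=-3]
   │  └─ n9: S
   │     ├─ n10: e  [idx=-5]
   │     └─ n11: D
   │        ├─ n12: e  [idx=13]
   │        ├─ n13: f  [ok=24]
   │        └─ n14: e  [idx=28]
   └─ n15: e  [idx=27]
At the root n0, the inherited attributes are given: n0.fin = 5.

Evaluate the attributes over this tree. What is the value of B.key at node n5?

1. n0.fin = 5  [given at root]
2. n1.off = false  [S.fin > 5]
3. n2.live = true  [not D.off]
4. n2.lim = -1  [-1]
5. n2.lab = 9  [9]
6. n3.acc = 12  [terminal]
7. n4.val = false  [E.live == false]
8. n4.fin = 1  [E.lab - 8]
9. n5.sig = 28  [C.fin + 27]
10. n6.ok = 13  [terminal]
11. n7.key = "mv"  [terminal]
12. n5.key = 19  [B.sig - 9]
13. n5.live = true  [f.ok > 12]
14. n5.ok = 27  [f.ok + B.sig - 14]
15. n8.acc = -3  [terminal]
16. n4.depth = 27  [B.key * 3 - 30]
17. n9.fin = 20  [C.depth * -1 + 47]
18. n10.idx = -5  [terminal]
19. n11.off = true  [e.idx > -6]
20. n12.idx = 13  [terminal]
21. n13.ok = 24  [terminal]
22. n14.idx = 28  [terminal]
23. n11.pre = 26  [26]
24. n11.mk = -6  [f.ok + e₀.idx - 43]
25. n9.lim = -4  [D.pre * 2 - 56]
26. n9.depth = "zq"  ["zq"]
27. n2.env = false  [false]
28. n15.idx = 27  [terminal]
29. n1.pre = 5  [e.idx - 22]
30. n1.mk = 14  [e.idx - 13]
31. n0.lim = 17  [D.pre + 12]
32. n0.depth = "yv"  ["yv"]

19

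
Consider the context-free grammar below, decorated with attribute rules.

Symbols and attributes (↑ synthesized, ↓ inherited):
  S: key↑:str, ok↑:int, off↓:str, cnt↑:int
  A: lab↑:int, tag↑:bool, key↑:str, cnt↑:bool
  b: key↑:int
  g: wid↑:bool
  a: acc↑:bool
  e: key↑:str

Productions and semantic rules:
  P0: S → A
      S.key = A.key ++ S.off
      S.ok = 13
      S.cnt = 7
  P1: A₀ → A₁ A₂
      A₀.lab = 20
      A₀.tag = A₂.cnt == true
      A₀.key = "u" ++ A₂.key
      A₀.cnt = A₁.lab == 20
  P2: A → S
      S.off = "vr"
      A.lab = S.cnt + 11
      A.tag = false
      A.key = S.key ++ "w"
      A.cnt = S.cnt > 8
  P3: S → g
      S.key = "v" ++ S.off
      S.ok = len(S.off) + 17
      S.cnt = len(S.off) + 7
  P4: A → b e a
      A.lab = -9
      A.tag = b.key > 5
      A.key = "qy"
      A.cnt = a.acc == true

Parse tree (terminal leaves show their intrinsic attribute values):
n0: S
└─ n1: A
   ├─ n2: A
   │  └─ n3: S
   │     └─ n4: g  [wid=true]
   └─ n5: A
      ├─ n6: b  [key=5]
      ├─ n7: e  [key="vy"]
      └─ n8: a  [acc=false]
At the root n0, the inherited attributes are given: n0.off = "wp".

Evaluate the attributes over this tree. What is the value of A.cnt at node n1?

1. n0.off = "wp"  [given at root]
2. n3.off = "vr"  ["vr"]
3. n4.wid = true  [terminal]
4. n3.key = "vvr"  ["v" ++ S.off]
5. n3.ok = 19  [len(S.off) + 17]
6. n3.cnt = 9  [len(S.off) + 7]
7. n2.lab = 20  [S.cnt + 11]
8. n2.tag = false  [false]
9. n2.key = "vvrw"  [S.key ++ "w"]
10. n2.cnt = true  [S.cnt > 8]
11. n6.key = 5  [terminal]
12. n7.key = "vy"  [terminal]
13. n8.acc = false  [terminal]
14. n5.lab = -9  [-9]
15. n5.tag = false  [b.key > 5]
16. n5.key = "qy"  ["qy"]
17. n5.cnt = false  [a.acc == true]
18. n1.lab = 20  [20]
19. n1.tag = false  [A₂.cnt == true]
20. n1.key = "uqy"  ["u" ++ A₂.key]
21. n1.cnt = true  [A₁.lab == 20]
22. n0.key = "uqywp"  [A.key ++ S.off]
23. n0.ok = 13  [13]
24. n0.cnt = 7  [7]

true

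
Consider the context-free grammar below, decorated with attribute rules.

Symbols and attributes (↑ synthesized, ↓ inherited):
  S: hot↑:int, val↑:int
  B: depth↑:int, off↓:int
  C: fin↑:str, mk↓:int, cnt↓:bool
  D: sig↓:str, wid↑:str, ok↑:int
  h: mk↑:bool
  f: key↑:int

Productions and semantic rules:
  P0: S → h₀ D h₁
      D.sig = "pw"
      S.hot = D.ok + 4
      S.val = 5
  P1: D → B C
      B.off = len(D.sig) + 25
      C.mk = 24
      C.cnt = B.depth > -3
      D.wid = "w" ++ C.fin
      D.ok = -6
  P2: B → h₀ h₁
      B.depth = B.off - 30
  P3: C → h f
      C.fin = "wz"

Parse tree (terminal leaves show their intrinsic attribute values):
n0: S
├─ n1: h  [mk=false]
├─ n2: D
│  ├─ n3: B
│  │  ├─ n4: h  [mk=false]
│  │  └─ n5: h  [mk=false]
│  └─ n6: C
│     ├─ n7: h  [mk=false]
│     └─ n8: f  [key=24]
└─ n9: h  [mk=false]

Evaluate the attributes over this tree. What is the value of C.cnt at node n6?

false

1. n1.mk = false  [terminal]
2. n2.sig = "pw"  ["pw"]
3. n3.off = 27  [len(D.sig) + 25]
4. n4.mk = false  [terminal]
5. n5.mk = false  [terminal]
6. n3.depth = -3  [B.off - 30]
7. n6.mk = 24  [24]
8. n6.cnt = false  [B.depth > -3]
9. n7.mk = false  [terminal]
10. n8.key = 24  [terminal]
11. n6.fin = "wz"  ["wz"]
12. n2.wid = "wwz"  ["w" ++ C.fin]
13. n2.ok = -6  [-6]
14. n9.mk = false  [terminal]
15. n0.hot = -2  [D.ok + 4]
16. n0.val = 5  [5]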